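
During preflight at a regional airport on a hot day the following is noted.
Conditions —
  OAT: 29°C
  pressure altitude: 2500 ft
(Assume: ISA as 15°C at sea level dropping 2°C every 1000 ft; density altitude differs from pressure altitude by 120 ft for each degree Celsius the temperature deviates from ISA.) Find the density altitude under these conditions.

4780 ft

ISA temperature at 2500 ft = 15 − 2 × (2500/1000) = 10°C.
ISA deviation = 29 − 10 = +19°C.
Density altitude = 2500 + 120 × (19) = 2500 + (+2280) = 4780 ft.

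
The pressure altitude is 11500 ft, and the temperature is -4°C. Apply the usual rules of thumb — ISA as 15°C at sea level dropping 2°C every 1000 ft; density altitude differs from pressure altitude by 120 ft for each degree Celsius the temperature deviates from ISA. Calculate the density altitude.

ISA temperature at 11500 ft = 15 − 2 × (11500/1000) = -8°C.
ISA deviation = -4 − (-8) = +4°C.
Density altitude = 11500 + 120 × (4) = 11500 + (+480) = 11980 ft.

11980 ft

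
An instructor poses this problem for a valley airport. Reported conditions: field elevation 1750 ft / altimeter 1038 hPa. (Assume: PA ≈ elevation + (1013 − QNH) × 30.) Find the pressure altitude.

1000 ft

Pressure correction = (1013 − 1038) × 30 = -750 ft.
Pressure altitude = 1750 + (-750) = 1000 ft.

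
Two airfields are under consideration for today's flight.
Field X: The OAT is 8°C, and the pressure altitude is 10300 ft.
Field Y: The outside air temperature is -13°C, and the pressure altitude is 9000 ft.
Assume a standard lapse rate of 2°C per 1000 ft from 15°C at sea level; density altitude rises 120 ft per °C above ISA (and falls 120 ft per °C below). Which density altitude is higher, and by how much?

Field X by 4132 ft

Field X: ISA temp = -5.6°C, deviation +13.6°C, DA = 10300 + 120 × 13.6 = 11932 ft.
Field Y: ISA temp = -3°C, deviation -10°C, DA = 9000 + 120 × (-10) = 7800 ft.
Field X is higher by 11932 − 7800 = 4132 ft.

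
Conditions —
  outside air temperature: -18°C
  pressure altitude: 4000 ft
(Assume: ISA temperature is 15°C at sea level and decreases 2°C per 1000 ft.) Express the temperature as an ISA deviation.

ISA temperature at 4000 ft = 15 − 2 × (4000/1000) = 7°C.
Deviation = OAT − ISA = -18 − 7 = -25°C.

ISA-25°C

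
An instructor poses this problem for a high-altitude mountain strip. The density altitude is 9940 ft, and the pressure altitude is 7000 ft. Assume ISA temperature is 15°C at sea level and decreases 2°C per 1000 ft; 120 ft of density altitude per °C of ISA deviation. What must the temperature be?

Density altitude − pressure altitude = 9940 − 7000 = +2940 ft.
At 120 ft/°C that is an ISA deviation of 2940/120 = +24.5°C.
ISA temperature at 7000 ft = 15 − 2 × (7000/1000) = 1°C.
OAT = ISA + deviation = 1 + (+24.5) = 25.5°C.

25.5°C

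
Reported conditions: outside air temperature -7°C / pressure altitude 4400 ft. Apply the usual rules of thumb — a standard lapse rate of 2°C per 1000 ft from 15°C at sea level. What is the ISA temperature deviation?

ISA temperature at 4400 ft = 15 − 2 × (4400/1000) = 6.2°C.
Deviation = OAT − ISA = -7 − 6.2 = -13.2°C.

ISA-13.2°C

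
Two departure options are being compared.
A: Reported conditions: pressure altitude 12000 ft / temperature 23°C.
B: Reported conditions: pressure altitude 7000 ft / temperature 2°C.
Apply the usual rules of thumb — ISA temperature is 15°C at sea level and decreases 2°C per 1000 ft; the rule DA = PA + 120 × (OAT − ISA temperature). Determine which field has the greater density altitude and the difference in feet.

A: ISA temp = -9°C, deviation +32°C, DA = 12000 + 120 × 32 = 15840 ft.
B: ISA temp = 1°C, deviation +1°C, DA = 7000 + 120 × 1 = 7120 ft.
A is higher by 15840 − 7120 = 8720 ft.

A by 8720 ft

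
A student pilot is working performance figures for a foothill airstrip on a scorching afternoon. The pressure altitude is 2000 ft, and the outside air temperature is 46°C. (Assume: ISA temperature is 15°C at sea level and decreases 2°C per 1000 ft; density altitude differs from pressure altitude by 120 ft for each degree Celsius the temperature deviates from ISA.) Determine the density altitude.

ISA temperature at 2000 ft = 15 − 2 × (2000/1000) = 11°C.
ISA deviation = 46 − 11 = +35°C.
Density altitude = 2000 + 120 × (35) = 2000 + (+4200) = 6200 ft.

6200 ft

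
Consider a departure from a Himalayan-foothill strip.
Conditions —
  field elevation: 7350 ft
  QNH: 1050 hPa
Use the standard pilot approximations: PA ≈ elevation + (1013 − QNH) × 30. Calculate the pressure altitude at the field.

Pressure correction = (1013 − 1050) × 30 = -1110 ft.
Pressure altitude = 7350 + (-1110) = 6240 ft.

6240 ft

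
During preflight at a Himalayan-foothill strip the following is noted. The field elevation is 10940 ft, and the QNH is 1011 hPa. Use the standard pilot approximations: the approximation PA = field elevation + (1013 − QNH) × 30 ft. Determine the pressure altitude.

11000 ft

Pressure correction = (1013 − 1011) × 30 = +60 ft.
Pressure altitude = 10940 + (+60) = 11000 ft.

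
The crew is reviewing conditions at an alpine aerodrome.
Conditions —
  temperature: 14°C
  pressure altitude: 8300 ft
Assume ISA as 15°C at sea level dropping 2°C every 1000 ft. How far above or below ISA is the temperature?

ISA temperature at 8300 ft = 15 − 2 × (8300/1000) = -1.6°C.
Deviation = OAT − ISA = 14 − (-1.6) = +15.6°C.

ISA+15.6°C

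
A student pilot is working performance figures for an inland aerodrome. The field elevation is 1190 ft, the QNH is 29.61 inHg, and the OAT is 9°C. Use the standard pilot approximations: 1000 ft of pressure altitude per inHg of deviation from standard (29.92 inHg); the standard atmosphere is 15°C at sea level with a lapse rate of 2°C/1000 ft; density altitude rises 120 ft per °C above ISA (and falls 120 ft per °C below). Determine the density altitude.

1140 ft

Pressure altitude = 1190 + (29.92 − 29.61) × 1000 = 1190 + (+310) = 1500 ft.
ISA temperature at 1500 ft = 15 − 2 × (1500/1000) = 12°C.
ISA deviation = 9 − 12 = -3°C.
Density altitude = 1500 + 120 × (-3) = 1140 ft.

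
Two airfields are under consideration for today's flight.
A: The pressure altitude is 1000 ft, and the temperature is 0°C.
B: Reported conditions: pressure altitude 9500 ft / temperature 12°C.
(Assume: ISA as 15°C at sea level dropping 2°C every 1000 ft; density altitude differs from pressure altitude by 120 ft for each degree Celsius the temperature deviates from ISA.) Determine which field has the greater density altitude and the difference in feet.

A: ISA temp = 13°C, deviation -13°C, DA = 1000 + 120 × (-13) = -560 ft.
B: ISA temp = -4°C, deviation +16°C, DA = 9500 + 120 × 16 = 11420 ft.
B is higher by 11420 − (-560) = 11980 ft.

B by 11980 ft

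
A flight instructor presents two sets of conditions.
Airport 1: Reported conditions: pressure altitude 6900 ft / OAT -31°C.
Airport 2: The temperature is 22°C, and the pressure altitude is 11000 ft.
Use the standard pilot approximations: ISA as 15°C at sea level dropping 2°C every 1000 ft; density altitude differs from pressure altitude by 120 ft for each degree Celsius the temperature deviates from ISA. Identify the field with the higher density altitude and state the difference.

Airport 1: ISA temp = 1.2°C, deviation -32.2°C, DA = 6900 + 120 × (-32.2) = 3036 ft.
Airport 2: ISA temp = -7°C, deviation +29°C, DA = 11000 + 120 × 29 = 14480 ft.
Airport 2 is higher by 14480 − 3036 = 11444 ft.

Airport 2 by 11444 ft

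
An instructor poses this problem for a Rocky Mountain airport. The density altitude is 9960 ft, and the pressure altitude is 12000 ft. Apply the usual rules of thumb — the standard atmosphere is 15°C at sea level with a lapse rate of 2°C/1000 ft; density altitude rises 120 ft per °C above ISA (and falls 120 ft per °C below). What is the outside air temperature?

Density altitude − pressure altitude = 9960 − 12000 = -2040 ft.
At 120 ft/°C that is an ISA deviation of -2040/120 = -17°C.
ISA temperature at 12000 ft = 15 − 2 × (12000/1000) = -9°C.
OAT = ISA + deviation = -9 + (-17) = -26°C.

-26°C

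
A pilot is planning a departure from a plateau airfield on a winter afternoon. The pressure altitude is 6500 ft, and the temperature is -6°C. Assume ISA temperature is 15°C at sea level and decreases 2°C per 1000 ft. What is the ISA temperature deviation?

ISA temperature at 6500 ft = 15 − 2 × (6500/1000) = 2°C.
Deviation = OAT − ISA = -6 − 2 = -8°C.

ISA-8°C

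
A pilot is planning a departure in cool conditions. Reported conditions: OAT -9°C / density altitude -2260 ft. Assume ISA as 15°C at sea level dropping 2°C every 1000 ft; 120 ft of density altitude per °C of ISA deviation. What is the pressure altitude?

DA = PA + 120 × (OAT − (15 − 2·PA/1000)) = PA + 120·OAT − 1800 + 0.24·PA = 1.24·PA + 120·OAT − 1800.
So 1.24·PA = -2260 − 120 × (-9) + 1800 = 620.
PA = 620 / 1.24 = 500 ft.

500 ft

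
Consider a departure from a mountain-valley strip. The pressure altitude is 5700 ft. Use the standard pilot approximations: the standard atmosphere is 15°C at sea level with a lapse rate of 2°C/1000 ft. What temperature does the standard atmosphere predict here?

ISA temperature = 15 − 2 × (5700/1000) = 15 − 11.4 = 3.6°C.

3.6°C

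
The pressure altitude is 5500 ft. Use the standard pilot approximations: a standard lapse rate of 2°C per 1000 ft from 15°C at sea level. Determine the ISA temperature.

4°C

ISA temperature = 15 − 2 × (5500/1000) = 15 − 11 = 4°C.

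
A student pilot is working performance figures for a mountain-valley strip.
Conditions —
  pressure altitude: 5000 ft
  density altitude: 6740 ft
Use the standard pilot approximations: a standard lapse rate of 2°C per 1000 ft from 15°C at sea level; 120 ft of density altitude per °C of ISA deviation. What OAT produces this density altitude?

Density altitude − pressure altitude = 6740 − 5000 = +1740 ft.
At 120 ft/°C that is an ISA deviation of 1740/120 = +14.5°C.
ISA temperature at 5000 ft = 15 − 2 × (5000/1000) = 5°C.
OAT = ISA + deviation = 5 + (+14.5) = 19.5°C.

19.5°C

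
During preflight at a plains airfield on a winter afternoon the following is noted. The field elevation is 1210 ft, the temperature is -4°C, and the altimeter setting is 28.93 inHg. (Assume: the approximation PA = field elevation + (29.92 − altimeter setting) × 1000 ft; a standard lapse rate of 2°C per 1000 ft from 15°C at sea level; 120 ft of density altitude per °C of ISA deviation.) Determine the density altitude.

448 ft

Pressure altitude = 1210 + (29.92 − 28.93) × 1000 = 1210 + (+990) = 2200 ft.
ISA temperature at 2200 ft = 15 − 2 × (2200/1000) = 10.6°C.
ISA deviation = -4 − 10.6 = -14.6°C.
Density altitude = 2200 + 120 × (-14.6) = 448 ft.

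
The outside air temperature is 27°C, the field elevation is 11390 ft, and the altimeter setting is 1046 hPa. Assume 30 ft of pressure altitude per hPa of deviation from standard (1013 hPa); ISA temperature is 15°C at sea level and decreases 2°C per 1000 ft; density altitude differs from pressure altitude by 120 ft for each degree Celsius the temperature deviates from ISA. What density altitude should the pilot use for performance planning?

14336 ft

Pressure altitude = 11390 + (1013 − 1046) × 30 = 11390 + (-990) = 10400 ft.
ISA temperature at 10400 ft = 15 − 2 × (10400/1000) = -5.8°C.
ISA deviation = 27 − (-5.8) = +32.8°C.
Density altitude = 10400 + 120 × (32.8) = 14336 ft.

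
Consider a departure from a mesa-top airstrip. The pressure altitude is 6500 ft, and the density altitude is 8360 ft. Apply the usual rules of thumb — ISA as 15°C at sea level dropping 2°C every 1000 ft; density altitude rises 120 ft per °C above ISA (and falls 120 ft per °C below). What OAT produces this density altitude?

Density altitude − pressure altitude = 8360 − 6500 = +1860 ft.
At 120 ft/°C that is an ISA deviation of 1860/120 = +15.5°C.
ISA temperature at 6500 ft = 15 − 2 × (6500/1000) = 2°C.
OAT = ISA + deviation = 2 + (+15.5) = 17.5°C.

17.5°C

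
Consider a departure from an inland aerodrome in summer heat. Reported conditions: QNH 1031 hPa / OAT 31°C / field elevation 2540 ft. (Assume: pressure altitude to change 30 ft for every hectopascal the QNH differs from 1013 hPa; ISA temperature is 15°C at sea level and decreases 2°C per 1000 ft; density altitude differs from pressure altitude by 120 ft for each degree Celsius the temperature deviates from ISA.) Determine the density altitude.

4400 ft

Pressure altitude = 2540 + (1013 − 1031) × 30 = 2540 + (-540) = 2000 ft.
ISA temperature at 2000 ft = 15 − 2 × (2000/1000) = 11°C.
ISA deviation = 31 − 11 = +20°C.
Density altitude = 2000 + 120 × (20) = 4400 ft.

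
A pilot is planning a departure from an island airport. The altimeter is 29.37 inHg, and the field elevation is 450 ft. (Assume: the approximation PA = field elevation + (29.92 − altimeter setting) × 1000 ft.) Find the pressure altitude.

1000 ft

Pressure correction = (29.92 − 29.37) × 1000 = +550 ft.
Pressure altitude = 450 + (+550) = 1000 ft.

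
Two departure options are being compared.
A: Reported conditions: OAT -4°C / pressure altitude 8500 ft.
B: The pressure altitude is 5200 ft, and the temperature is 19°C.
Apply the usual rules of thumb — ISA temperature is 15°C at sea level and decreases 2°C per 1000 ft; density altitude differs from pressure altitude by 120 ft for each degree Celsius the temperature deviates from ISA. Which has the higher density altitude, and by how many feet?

A: ISA temp = -2°C, deviation -2°C, DA = 8500 + 120 × (-2) = 8260 ft.
B: ISA temp = 4.6°C, deviation +14.4°C, DA = 5200 + 120 × 14.4 = 6928 ft.
A is higher by 8260 − 6928 = 1332 ft.

A by 1332 ft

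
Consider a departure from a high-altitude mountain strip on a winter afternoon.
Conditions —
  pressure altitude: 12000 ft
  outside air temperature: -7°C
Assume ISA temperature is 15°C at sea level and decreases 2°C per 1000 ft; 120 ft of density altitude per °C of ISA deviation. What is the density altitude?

ISA temperature at 12000 ft = 15 − 2 × (12000/1000) = -9°C.
ISA deviation = -7 − (-9) = +2°C.
Density altitude = 12000 + 120 × (2) = 12000 + (+240) = 12240 ft.

12240 ft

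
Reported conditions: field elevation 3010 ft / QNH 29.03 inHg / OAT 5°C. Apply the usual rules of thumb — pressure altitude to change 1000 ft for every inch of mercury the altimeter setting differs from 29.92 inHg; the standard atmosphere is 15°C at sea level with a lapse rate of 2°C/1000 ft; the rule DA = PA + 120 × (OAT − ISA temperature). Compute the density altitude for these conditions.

3636 ft

Pressure altitude = 3010 + (29.92 − 29.03) × 1000 = 3010 + (+890) = 3900 ft.
ISA temperature at 3900 ft = 15 − 2 × (3900/1000) = 7.2°C.
ISA deviation = 5 − 7.2 = -2.2°C.
Density altitude = 3900 + 120 × (-2.2) = 3636 ft.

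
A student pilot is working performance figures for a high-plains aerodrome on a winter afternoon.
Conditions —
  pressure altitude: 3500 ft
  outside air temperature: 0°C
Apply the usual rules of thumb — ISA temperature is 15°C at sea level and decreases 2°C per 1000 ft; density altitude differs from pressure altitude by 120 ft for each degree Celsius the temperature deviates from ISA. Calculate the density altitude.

ISA temperature at 3500 ft = 15 − 2 × (3500/1000) = 8°C.
ISA deviation = 0 − 8 = -8°C.
Density altitude = 3500 + 120 × (-8) = 3500 + (-960) = 2540 ft.

2540 ft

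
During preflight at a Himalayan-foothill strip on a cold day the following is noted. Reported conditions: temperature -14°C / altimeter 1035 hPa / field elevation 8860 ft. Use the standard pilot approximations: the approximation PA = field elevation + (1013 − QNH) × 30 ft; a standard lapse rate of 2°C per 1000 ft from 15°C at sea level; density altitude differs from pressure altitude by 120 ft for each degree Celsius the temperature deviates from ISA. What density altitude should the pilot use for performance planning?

Pressure altitude = 8860 + (1013 − 1035) × 30 = 8860 + (-660) = 8200 ft.
ISA temperature at 8200 ft = 15 − 2 × (8200/1000) = -1.4°C.
ISA deviation = -14 − (-1.4) = -12.6°C.
Density altitude = 8200 + 120 × (-12.6) = 6688 ft.

6688 ft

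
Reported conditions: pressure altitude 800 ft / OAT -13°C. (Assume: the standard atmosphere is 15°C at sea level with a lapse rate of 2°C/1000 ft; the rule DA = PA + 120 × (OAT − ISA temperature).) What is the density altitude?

-2368 ft

ISA temperature at 800 ft = 15 − 2 × (800/1000) = 13.4°C.
ISA deviation = -13 − 13.4 = -26.4°C.
Density altitude = 800 + 120 × (-26.4) = 800 + (-3168) = -2368 ft.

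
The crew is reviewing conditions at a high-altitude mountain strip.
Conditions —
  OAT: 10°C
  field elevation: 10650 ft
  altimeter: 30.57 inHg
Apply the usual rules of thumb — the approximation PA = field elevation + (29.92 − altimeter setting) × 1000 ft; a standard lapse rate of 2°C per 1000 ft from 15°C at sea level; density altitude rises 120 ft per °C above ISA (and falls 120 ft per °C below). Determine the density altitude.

11800 ft

Pressure altitude = 10650 + (29.92 − 30.57) × 1000 = 10650 + (-650) = 10000 ft.
ISA temperature at 10000 ft = 15 − 2 × (10000/1000) = -5°C.
ISA deviation = 10 − (-5) = +15°C.
Density altitude = 10000 + 120 × (15) = 11800 ft.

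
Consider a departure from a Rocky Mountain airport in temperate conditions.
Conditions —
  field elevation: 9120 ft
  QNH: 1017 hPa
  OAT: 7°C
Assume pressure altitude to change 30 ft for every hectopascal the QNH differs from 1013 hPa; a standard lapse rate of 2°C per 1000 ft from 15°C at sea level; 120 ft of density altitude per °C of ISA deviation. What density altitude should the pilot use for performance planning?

10200 ft

Pressure altitude = 9120 + (1013 − 1017) × 30 = 9120 + (-120) = 9000 ft.
ISA temperature at 9000 ft = 15 − 2 × (9000/1000) = -3°C.
ISA deviation = 7 − (-3) = +10°C.
Density altitude = 9000 + 120 × (10) = 10200 ft.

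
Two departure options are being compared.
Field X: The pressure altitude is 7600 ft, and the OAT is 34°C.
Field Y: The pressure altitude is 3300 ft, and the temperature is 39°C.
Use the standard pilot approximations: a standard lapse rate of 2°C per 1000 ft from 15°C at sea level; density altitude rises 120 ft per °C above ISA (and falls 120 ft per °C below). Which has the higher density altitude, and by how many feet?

Field X by 4732 ft

Field X: ISA temp = -0.2°C, deviation +34.2°C, DA = 7600 + 120 × 34.2 = 11704 ft.
Field Y: ISA temp = 8.4°C, deviation +30.6°C, DA = 3300 + 120 × 30.6 = 6972 ft.
Field X is higher by 11704 − 6972 = 4732 ft.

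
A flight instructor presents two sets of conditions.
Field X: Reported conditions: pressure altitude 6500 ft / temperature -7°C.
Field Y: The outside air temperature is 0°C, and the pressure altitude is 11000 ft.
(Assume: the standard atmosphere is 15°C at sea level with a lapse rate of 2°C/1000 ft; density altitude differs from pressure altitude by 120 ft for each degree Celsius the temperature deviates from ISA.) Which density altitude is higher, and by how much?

Field Y by 6420 ft

Field X: ISA temp = 2°C, deviation -9°C, DA = 6500 + 120 × (-9) = 5420 ft.
Field Y: ISA temp = -7°C, deviation +7°C, DA = 11000 + 120 × 7 = 11840 ft.
Field Y is higher by 11840 − 5420 = 6420 ft.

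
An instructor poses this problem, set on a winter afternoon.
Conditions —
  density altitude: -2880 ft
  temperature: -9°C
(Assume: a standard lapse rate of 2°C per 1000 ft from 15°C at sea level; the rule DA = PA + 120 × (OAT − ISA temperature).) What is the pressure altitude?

DA = PA + 120 × (OAT − (15 − 2·PA/1000)) = PA + 120·OAT − 1800 + 0.24·PA = 1.24·PA + 120·OAT − 1800.
So 1.24·PA = -2880 − 120 × (-9) + 1800 = 0.
PA = 0 / 1.24 = 0 ft.

0 ft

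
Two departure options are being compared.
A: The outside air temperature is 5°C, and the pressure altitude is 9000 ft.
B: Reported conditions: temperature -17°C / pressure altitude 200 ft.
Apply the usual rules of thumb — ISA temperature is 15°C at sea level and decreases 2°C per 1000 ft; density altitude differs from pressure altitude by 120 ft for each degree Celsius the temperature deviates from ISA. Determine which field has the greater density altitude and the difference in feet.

A: ISA temp = -3°C, deviation +8°C, DA = 9000 + 120 × 8 = 9960 ft.
B: ISA temp = 14.6°C, deviation -31.6°C, DA = 200 + 120 × (-31.6) = -3592 ft.
A is higher by 9960 − (-3592) = 13552 ft.

A by 13552 ft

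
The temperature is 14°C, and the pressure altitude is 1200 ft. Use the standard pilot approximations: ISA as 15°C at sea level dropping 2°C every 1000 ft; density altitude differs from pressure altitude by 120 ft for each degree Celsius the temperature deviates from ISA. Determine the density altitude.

ISA temperature at 1200 ft = 15 − 2 × (1200/1000) = 12.6°C.
ISA deviation = 14 − 12.6 = +1.4°C.
Density altitude = 1200 + 120 × (1.4) = 1200 + (+168) = 1368 ft.

1368 ft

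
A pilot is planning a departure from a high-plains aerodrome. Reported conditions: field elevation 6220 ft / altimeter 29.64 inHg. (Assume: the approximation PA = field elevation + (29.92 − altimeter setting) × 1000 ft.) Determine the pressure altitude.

6500 ft

Pressure correction = (29.92 − 29.64) × 1000 = +280 ft.
Pressure altitude = 6220 + (+280) = 6500 ft.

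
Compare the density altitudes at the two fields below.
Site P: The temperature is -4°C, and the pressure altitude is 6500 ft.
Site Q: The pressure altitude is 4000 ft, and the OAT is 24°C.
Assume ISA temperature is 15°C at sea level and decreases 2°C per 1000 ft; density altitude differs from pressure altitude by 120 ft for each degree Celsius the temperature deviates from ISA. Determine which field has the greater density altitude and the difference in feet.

Site Q by 260 ft

Site P: ISA temp = 2°C, deviation -6°C, DA = 6500 + 120 × (-6) = 5780 ft.
Site Q: ISA temp = 7°C, deviation +17°C, DA = 4000 + 120 × 17 = 6040 ft.
Site Q is higher by 6040 − 5780 = 260 ft.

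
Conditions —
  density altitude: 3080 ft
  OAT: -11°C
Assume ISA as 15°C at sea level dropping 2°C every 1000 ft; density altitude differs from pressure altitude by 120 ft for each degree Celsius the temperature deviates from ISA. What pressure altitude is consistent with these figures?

5000 ft

DA = PA + 120 × (OAT − (15 − 2·PA/1000)) = PA + 120·OAT − 1800 + 0.24·PA = 1.24·PA + 120·OAT − 1800.
So 1.24·PA = 3080 − 120 × (-11) + 1800 = 6200.
PA = 6200 / 1.24 = 5000 ft.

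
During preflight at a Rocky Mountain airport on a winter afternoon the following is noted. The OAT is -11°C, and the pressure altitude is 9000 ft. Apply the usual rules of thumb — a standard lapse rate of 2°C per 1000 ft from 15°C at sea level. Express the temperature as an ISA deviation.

ISA temperature at 9000 ft = 15 − 2 × (9000/1000) = -3°C.
Deviation = OAT − ISA = -11 − (-3) = -8°C.

ISA-8°C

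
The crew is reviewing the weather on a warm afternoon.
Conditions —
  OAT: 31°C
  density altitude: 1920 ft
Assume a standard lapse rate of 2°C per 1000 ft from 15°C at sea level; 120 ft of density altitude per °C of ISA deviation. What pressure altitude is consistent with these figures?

DA = PA + 120 × (OAT − (15 − 2·PA/1000)) = PA + 120·OAT − 1800 + 0.24·PA = 1.24·PA + 120·OAT − 1800.
So 1.24·PA = 1920 − 120 × 31 + 1800 = 0.
PA = 0 / 1.24 = 0 ft.

0 ft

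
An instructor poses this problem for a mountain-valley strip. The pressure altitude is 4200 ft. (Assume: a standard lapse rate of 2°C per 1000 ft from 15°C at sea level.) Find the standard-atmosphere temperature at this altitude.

6.6°C

ISA temperature = 15 − 2 × (4200/1000) = 15 − 8.4 = 6.6°C.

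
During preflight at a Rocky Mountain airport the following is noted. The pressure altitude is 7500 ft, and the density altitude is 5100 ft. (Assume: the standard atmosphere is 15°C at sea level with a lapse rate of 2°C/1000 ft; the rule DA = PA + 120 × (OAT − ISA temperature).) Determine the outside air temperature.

-20°C

Density altitude − pressure altitude = 5100 − 7500 = -2400 ft.
At 120 ft/°C that is an ISA deviation of -2400/120 = -20°C.
ISA temperature at 7500 ft = 15 − 2 × (7500/1000) = 0°C.
OAT = ISA + deviation = 0 + (-20) = -20°C.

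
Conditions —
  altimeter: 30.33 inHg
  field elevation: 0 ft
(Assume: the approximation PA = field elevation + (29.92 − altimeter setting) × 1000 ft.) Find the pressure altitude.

Pressure correction = (29.92 − 30.33) × 1000 = -410 ft.
Pressure altitude = 0 + (-410) = -410 ft.

-410 ft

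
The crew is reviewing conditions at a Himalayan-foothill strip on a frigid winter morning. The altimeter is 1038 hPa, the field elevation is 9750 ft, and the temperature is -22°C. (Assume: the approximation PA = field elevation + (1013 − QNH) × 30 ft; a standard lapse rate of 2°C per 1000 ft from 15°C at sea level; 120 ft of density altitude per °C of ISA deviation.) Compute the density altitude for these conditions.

Pressure altitude = 9750 + (1013 − 1038) × 30 = 9750 + (-750) = 9000 ft.
ISA temperature at 9000 ft = 15 − 2 × (9000/1000) = -3°C.
ISA deviation = -22 − (-3) = -19°C.
Density altitude = 9000 + 120 × (-19) = 6720 ft.

6720 ft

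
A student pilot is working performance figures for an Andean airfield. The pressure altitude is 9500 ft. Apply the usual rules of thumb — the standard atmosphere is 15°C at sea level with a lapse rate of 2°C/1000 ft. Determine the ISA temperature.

ISA temperature = 15 − 2 × (9500/1000) = 15 − 19 = -4°C.

-4°C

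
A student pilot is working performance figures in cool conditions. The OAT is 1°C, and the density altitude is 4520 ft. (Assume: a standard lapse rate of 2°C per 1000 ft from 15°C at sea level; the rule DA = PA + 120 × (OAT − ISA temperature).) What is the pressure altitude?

5000 ft

DA = PA + 120 × (OAT − (15 − 2·PA/1000)) = PA + 120·OAT − 1800 + 0.24·PA = 1.24·PA + 120·OAT − 1800.
So 1.24·PA = 4520 − 120 × 1 + 1800 = 6200.
PA = 6200 / 1.24 = 5000 ft.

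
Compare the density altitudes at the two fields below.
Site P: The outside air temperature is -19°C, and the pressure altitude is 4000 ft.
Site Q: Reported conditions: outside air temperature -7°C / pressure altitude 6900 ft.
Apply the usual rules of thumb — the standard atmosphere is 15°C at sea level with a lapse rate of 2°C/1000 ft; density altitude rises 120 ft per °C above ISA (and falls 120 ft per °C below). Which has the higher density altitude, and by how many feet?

Site P: ISA temp = 7°C, deviation -26°C, DA = 4000 + 120 × (-26) = 880 ft.
Site Q: ISA temp = 1.2°C, deviation -8.2°C, DA = 6900 + 120 × (-8.2) = 5916 ft.
Site Q is higher by 5916 − 880 = 5036 ft.

Site Q by 5036 ft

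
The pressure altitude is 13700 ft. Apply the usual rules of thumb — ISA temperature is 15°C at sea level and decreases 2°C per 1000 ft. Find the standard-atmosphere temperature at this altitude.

ISA temperature = 15 − 2 × (13700/1000) = 15 − 27.4 = -12.4°C.

-12.4°C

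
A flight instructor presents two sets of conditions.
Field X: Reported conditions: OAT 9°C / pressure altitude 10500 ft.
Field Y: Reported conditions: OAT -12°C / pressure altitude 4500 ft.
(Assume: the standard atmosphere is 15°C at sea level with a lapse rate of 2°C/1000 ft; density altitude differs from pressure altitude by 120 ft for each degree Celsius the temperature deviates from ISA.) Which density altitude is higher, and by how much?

Field X by 9960 ft

Field X: ISA temp = -6°C, deviation +15°C, DA = 10500 + 120 × 15 = 12300 ft.
Field Y: ISA temp = 6°C, deviation -18°C, DA = 4500 + 120 × (-18) = 2340 ft.
Field X is higher by 12300 − 2340 = 9960 ft.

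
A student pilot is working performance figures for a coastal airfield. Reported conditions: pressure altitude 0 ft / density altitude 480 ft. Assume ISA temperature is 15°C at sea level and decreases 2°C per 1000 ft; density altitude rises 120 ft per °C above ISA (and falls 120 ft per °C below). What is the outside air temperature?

Density altitude − pressure altitude = 480 − 0 = +480 ft.
At 120 ft/°C that is an ISA deviation of 480/120 = +4°C.
ISA temperature at 0 ft = 15 − 2 × (0/1000) = 15°C.
OAT = ISA + deviation = 15 + (+4) = 19°C.

19°C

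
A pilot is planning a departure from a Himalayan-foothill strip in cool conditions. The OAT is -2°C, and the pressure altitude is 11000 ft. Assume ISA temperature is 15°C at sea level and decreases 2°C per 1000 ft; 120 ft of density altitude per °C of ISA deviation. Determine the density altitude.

11600 ft

ISA temperature at 11000 ft = 15 − 2 × (11000/1000) = -7°C.
ISA deviation = -2 − (-7) = +5°C.
Density altitude = 11000 + 120 × (5) = 11000 + (+600) = 11600 ft.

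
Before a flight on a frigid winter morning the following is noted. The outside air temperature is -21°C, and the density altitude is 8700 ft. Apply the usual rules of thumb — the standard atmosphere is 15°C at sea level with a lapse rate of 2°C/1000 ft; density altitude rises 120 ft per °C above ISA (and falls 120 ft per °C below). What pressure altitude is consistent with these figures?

10500 ft

DA = PA + 120 × (OAT − (15 − 2·PA/1000)) = PA + 120·OAT − 1800 + 0.24·PA = 1.24·PA + 120·OAT − 1800.
So 1.24·PA = 8700 − 120 × (-21) + 1800 = 13020.
PA = 13020 / 1.24 = 10500 ft.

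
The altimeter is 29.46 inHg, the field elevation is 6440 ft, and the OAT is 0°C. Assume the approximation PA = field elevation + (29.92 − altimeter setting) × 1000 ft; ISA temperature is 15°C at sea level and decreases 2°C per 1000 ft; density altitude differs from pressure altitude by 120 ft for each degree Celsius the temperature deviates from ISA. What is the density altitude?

6756 ft

Pressure altitude = 6440 + (29.92 − 29.46) × 1000 = 6440 + (+460) = 6900 ft.
ISA temperature at 6900 ft = 15 − 2 × (6900/1000) = 1.2°C.
ISA deviation = 0 − 1.2 = -1.2°C.
Density altitude = 6900 + 120 × (-1.2) = 6756 ft.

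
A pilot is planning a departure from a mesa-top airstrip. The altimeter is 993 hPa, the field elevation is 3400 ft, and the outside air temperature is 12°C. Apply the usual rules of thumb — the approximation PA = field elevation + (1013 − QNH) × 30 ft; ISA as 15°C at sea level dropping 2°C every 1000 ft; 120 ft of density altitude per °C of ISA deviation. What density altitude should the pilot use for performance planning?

Pressure altitude = 3400 + (1013 − 993) × 30 = 3400 + (+600) = 4000 ft.
ISA temperature at 4000 ft = 15 − 2 × (4000/1000) = 7°C.
ISA deviation = 12 − 7 = +5°C.
Density altitude = 4000 + 120 × (5) = 4600 ft.

4600 ft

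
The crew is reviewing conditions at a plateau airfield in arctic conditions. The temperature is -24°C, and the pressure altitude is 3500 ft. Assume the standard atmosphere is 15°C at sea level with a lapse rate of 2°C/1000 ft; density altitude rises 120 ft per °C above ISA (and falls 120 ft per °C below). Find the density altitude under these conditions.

ISA temperature at 3500 ft = 15 − 2 × (3500/1000) = 8°C.
ISA deviation = -24 − 8 = -32°C.
Density altitude = 3500 + 120 × (-32) = 3500 + (-3840) = -340 ft.

-340 ft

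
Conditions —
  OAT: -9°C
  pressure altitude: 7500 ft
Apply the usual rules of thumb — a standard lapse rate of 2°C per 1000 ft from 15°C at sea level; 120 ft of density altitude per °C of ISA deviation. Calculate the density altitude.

6420 ft

ISA temperature at 7500 ft = 15 − 2 × (7500/1000) = 0°C.
ISA deviation = -9 − 0 = -9°C.
Density altitude = 7500 + 120 × (-9) = 7500 + (-1080) = 6420 ft.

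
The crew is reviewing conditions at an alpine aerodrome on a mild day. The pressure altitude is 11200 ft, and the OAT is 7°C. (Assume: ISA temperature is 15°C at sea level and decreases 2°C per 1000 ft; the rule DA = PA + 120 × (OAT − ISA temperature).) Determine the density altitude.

12928 ft

ISA temperature at 11200 ft = 15 − 2 × (11200/1000) = -7.4°C.
ISA deviation = 7 − (-7.4) = +14.4°C.
Density altitude = 11200 + 120 × (14.4) = 11200 + (+1728) = 12928 ft.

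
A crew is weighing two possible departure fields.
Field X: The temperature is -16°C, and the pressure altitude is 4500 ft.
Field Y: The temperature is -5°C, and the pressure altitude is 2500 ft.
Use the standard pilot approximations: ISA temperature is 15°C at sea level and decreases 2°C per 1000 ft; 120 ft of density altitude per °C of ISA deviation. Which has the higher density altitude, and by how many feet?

Field X: ISA temp = 6°C, deviation -22°C, DA = 4500 + 120 × (-22) = 1860 ft.
Field Y: ISA temp = 10°C, deviation -15°C, DA = 2500 + 120 × (-15) = 700 ft.
Field X is higher by 1860 − 700 = 1160 ft.

Field X by 1160 ft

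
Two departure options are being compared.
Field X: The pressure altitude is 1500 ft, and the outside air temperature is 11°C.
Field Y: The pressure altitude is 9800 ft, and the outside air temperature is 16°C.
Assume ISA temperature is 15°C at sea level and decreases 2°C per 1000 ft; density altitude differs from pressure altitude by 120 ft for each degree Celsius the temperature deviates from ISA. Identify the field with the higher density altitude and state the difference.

Field X: ISA temp = 12°C, deviation -1°C, DA = 1500 + 120 × (-1) = 1380 ft.
Field Y: ISA temp = -4.6°C, deviation +20.6°C, DA = 9800 + 120 × 20.6 = 12272 ft.
Field Y is higher by 12272 − 1380 = 10892 ft.

Field Y by 10892 ft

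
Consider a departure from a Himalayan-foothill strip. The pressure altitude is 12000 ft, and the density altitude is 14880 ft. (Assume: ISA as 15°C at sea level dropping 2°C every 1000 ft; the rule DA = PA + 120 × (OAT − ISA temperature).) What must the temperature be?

Density altitude − pressure altitude = 14880 − 12000 = +2880 ft.
At 120 ft/°C that is an ISA deviation of 2880/120 = +24°C.
ISA temperature at 12000 ft = 15 − 2 × (12000/1000) = -9°C.
OAT = ISA + deviation = -9 + (+24) = 15°C.

15°C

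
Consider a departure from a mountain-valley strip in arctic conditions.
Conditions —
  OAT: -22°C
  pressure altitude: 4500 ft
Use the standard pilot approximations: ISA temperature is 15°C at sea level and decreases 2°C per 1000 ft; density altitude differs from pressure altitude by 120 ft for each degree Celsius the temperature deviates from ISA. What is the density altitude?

1140 ft

ISA temperature at 4500 ft = 15 − 2 × (4500/1000) = 6°C.
ISA deviation = -22 − 6 = -28°C.
Density altitude = 4500 + 120 × (-28) = 4500 + (-3360) = 1140 ft.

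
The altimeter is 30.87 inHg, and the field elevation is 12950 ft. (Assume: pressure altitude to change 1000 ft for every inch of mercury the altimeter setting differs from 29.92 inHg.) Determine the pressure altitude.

12000 ft

Pressure correction = (29.92 − 30.87) × 1000 = -950 ft.
Pressure altitude = 12950 + (-950) = 12000 ft.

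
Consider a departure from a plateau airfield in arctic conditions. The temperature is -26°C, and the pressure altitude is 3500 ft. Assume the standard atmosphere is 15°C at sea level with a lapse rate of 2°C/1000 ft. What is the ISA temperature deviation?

ISA temperature at 3500 ft = 15 − 2 × (3500/1000) = 8°C.
Deviation = OAT − ISA = -26 − 8 = -34°C.

ISA-34°C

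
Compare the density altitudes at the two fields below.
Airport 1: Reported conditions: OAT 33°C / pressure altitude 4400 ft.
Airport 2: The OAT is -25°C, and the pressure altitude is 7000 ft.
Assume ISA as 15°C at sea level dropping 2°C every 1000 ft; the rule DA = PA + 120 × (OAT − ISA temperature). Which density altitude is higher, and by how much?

Airport 1: ISA temp = 6.2°C, deviation +26.8°C, DA = 4400 + 120 × 26.8 = 7616 ft.
Airport 2: ISA temp = 1°C, deviation -26°C, DA = 7000 + 120 × (-26) = 3880 ft.
Airport 1 is higher by 7616 − 3880 = 3736 ft.

Airport 1 by 3736 ft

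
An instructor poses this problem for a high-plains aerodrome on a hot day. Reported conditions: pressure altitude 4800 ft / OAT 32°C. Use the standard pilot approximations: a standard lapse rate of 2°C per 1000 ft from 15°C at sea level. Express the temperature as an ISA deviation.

ISA+26.6°C

ISA temperature at 4800 ft = 15 − 2 × (4800/1000) = 5.4°C.
Deviation = OAT − ISA = 32 − 5.4 = +26.6°C.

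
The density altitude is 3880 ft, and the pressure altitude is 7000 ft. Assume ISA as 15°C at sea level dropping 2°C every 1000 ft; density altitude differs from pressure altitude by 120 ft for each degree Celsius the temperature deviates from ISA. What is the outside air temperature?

-25°C

Density altitude − pressure altitude = 3880 − 7000 = -3120 ft.
At 120 ft/°C that is an ISA deviation of -3120/120 = -26°C.
ISA temperature at 7000 ft = 15 − 2 × (7000/1000) = 1°C.
OAT = ISA + deviation = 1 + (-26) = -25°C.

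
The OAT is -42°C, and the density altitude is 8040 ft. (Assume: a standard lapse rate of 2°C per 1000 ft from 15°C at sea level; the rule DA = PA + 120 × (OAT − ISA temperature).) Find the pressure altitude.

DA = PA + 120 × (OAT − (15 − 2·PA/1000)) = PA + 120·OAT − 1800 + 0.24·PA = 1.24·PA + 120·OAT − 1800.
So 1.24·PA = 8040 − 120 × (-42) + 1800 = 14880.
PA = 14880 / 1.24 = 12000 ft.

12000 ft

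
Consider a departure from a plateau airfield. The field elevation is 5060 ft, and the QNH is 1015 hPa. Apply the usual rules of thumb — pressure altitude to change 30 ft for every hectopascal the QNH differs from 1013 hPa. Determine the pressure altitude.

5000 ft

Pressure correction = (1013 − 1015) × 30 = -60 ft.
Pressure altitude = 5060 + (-60) = 5000 ft.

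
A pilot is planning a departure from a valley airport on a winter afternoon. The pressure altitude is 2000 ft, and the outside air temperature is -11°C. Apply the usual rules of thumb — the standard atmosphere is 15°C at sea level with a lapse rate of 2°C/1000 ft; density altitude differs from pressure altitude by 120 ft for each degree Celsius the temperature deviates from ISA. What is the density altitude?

ISA temperature at 2000 ft = 15 − 2 × (2000/1000) = 11°C.
ISA deviation = -11 − 11 = -22°C.
Density altitude = 2000 + 120 × (-22) = 2000 + (-2640) = -640 ft.

-640 ft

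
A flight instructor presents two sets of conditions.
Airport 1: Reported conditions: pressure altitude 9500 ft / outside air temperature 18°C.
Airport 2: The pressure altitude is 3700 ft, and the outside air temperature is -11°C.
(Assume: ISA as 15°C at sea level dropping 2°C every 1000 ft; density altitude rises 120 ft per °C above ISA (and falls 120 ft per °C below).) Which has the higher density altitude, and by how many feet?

Airport 1: ISA temp = -4°C, deviation +22°C, DA = 9500 + 120 × 22 = 12140 ft.
Airport 2: ISA temp = 7.6°C, deviation -18.6°C, DA = 3700 + 120 × (-18.6) = 1468 ft.
Airport 1 is higher by 12140 − 1468 = 10672 ft.

Airport 1 by 10672 ft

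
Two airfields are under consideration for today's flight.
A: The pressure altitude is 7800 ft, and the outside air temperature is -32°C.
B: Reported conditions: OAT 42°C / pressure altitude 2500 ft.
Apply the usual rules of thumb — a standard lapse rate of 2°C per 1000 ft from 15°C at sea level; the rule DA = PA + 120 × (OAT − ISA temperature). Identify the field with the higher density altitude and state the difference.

B by 2308 ft

A: ISA temp = -0.6°C, deviation -31.4°C, DA = 7800 + 120 × (-31.4) = 4032 ft.
B: ISA temp = 10°C, deviation +32°C, DA = 2500 + 120 × 32 = 6340 ft.
B is higher by 6340 − 4032 = 2308 ft.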